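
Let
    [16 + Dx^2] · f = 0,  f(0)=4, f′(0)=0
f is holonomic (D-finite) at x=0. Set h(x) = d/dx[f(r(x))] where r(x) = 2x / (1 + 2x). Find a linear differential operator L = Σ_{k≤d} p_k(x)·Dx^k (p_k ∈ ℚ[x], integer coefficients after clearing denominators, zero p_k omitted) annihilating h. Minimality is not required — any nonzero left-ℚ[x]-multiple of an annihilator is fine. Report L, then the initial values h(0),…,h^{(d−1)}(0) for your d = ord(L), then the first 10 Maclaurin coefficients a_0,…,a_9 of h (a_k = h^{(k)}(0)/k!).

L = (88 + 96·x + 96·x^2) + (12 + 72·x + 144·x^2 + 96·x^3)·Dx + (1 + 8·x + 24·x^2 + 32·x^3 + 16·x^4)·Dx^2  (order 2).
h: a_k = 0, -256, 1536, -10240/3, -20480/3, 1404928/15, -2351104/5, 102957056/63, -146931712/35, 19209453568/2835, …
ICs: h(0) = 0, h′(0) = -256.

f: a_k = 4, 0, -32, 0, 128/3, 0, -1024/45, 0, 2048/315, 0, …
Substitute x→r, Dx→(1/r')Dx; clear ⇒ L₀.
Derive L from L₀ (diff closure).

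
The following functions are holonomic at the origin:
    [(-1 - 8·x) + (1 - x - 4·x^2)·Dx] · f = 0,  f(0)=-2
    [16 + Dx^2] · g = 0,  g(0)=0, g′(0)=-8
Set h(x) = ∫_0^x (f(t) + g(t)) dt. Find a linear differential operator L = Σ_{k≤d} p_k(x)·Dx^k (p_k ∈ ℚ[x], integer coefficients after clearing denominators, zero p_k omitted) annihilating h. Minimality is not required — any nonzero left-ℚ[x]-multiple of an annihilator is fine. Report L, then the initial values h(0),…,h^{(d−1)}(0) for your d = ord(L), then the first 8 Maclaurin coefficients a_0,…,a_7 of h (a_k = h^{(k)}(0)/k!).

f: a_k = -2, -2, -10, -18, -58, -130, -362, -882, …
g: a_k = 0, -8, 0, 64/3, 0, -256/15, 0, 2048/315, …
Sum ⇒ L₀ = lclm(L_f,L_g) in ℚ(x)⟨Dx⟩.
∫: right-multiply L₀ by Dx.
L = (560 + 4608·x + 1664·x^2 + 6144·x^3 + 10240·x^4 + 16384·x^5)·Dx + (-208 + 272·x + 896·x^2 - 1408·x^3 - 1536·x^4 + 6144·x^5 + 8192·x^6)·Dx^2 + (35 + 288·x + 104·x^2 + 384·x^3 + 640·x^4 + 1024·x^5)·Dx^3 + (-13 + 17·x + 56·x^2 - 88·x^3 - 96·x^4 + 384·x^5 + 512·x^6)·Dx^4  (order 4).
h: a_k = 0, -2, -5, -10/3, 5/6, -58/5, -1103/45, -362/7, …
ICs: h(0) = 0, h′(0) = -2, h′′(0) = -10, h′′′(0) = -20.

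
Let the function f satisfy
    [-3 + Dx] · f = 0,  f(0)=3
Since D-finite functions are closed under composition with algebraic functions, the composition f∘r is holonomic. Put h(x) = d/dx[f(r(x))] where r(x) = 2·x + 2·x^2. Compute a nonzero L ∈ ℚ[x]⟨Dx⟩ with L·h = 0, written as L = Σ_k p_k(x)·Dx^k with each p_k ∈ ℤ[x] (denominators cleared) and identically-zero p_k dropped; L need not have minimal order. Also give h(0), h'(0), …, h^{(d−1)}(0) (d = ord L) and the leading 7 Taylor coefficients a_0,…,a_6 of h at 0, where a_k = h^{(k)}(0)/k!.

L = (8 + 24·x + 24·x^2) + (-1 - 2·x)·Dx  (order 1).
h: a_k = 18, 144, 648, 2160, 5832, 67392/5, 137376/5, …
ICs: h(0) = 18.

f: a_k = 3, 9, 27/2, 27/2, 81/8, 243/40, 243/80, …
f∘r: x↦r, Dx↦Dx/r' in L_f ⇒ L₀.
Differentiate: ansatz ord ≤ ord L₀ ⇒ L.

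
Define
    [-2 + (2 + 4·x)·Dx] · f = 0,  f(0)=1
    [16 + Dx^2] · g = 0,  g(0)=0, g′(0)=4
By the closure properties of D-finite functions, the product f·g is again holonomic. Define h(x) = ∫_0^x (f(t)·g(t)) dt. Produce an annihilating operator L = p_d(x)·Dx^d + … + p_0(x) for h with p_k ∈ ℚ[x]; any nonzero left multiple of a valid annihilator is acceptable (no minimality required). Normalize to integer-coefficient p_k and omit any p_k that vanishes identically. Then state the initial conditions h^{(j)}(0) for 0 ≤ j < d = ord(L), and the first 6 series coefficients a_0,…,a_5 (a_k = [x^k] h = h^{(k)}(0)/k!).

L = (19 + 64·x + 64·x^2)·Dx + (-2 - 4·x)·Dx^2 + (1 + 4·x + 4·x^2)·Dx^3  (order 3).
h: a_k = 0, 0, 2, 4/3, -19/6, -26/15, …
ICs: h(0) = 0, h′(0) = 0, h′′(0) = 4.

f: a_k = 1, 1, -1/2, 1/2, -5/8, 7/8, …
g: a_k = 0, 4, 0, -32/3, 0, 128/15, …
h₀=f·g: eliminate ⇒ L₀, order ≤ 1·2.
h=∫h₀ ⇒ L = L₀·Dx.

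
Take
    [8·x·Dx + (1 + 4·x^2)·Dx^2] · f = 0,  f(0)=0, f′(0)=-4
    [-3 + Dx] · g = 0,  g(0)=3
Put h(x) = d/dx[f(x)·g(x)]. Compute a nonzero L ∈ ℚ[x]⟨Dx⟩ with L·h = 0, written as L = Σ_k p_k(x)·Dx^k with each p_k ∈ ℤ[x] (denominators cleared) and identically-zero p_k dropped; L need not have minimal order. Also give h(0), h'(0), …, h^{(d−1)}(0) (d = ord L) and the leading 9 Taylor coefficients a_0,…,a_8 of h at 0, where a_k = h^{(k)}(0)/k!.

L = (3 - 144·x + 504·x^2 - 576·x^3 + 432·x^4) + (-10 + 72·x - 240·x^2 + 288·x^3 - 288·x^4)·Dx + (3 - 8·x + 24·x^2 - 32·x^3 + 48·x^4)·Dx^2  (order 2).
h: a_k = -12, -72, -114, -24, -69/2, -405, -2973/20, 10278/7, 74649/224, …
ICs: h(0) = -12, h′(0) = -72.

f: a_k = 0, -4, 0, 16/3, 0, -64/5, 0, 256/7, 0, …
g: a_k = 3, 9, 27/2, 27/2, 81/8, 243/40, 243/80, 729/560, 2187/4480, …
h₀=f·g: eliminate ⇒ L₀, order ≤ 2·1.
h=h₀': d/dx-closure on L₀ ⇒ L.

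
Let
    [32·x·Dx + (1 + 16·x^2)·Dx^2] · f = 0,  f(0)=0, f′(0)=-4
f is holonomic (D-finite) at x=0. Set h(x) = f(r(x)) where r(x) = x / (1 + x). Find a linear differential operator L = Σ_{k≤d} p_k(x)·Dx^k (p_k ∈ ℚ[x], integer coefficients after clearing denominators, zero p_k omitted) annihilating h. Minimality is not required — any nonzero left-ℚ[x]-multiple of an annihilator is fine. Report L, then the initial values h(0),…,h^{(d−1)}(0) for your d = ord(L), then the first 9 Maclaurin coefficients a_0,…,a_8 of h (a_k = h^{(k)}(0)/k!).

f: a_k = 0, -4, 0, 64/3, 0, -1024/5, 0, 16384/7, 0, …
Change of var in L_f (x↦r) gives L₀.
L = (2 + 34·x)·Dx + (1 + 2·x + 17·x^2)·Dx^2  (order 2).
h: a_k = 0, -4, 4, 52/3, -60, -404/5, 2444/3, -2908/7, -9660, …
ICs: h(0) = 0, h′(0) = -4.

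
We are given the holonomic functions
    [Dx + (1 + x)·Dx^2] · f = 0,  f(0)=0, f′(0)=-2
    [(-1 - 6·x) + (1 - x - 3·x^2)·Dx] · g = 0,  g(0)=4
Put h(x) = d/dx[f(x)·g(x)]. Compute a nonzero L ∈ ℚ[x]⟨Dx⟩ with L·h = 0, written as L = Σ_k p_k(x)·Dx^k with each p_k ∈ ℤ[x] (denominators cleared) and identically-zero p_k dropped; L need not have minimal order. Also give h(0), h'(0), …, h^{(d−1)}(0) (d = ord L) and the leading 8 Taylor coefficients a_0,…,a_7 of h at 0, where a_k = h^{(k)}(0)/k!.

L = (142 + 378·x + 324·x^2) + (19 + 173·x + 396·x^2 + 252·x^3)·Dx + (-7 - 12·x + 28·x^2 + 69·x^3 + 36·x^4)·Dx^2  (order 2).
h: a_k = -8, -8, -92, -488/3, -2014/3, -7648/5, -69182/15, -1195048/105, …
ICs: h(0) = -8, h′(0) = -8.

f: a_k = 0, -2, 1, -2/3, 1/2, -2/5, 1/3, -2/7, …
g: a_k = 4, 4, 16, 28, 76, 160, 388, 868, …
L₀ := L_f ⊗_s L_g (sym. prod.), ord ≤ 2.
h₀' ⇒ L via d/dx closure of L₀.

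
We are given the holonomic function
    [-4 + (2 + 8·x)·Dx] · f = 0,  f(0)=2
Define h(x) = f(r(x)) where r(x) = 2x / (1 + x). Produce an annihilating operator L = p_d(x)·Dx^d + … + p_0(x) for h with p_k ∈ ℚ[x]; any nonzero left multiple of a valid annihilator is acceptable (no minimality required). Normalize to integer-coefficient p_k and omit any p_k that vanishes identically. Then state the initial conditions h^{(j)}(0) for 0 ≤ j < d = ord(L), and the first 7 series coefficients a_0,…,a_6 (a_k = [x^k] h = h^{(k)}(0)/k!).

f: a_k = 2, 4, -4, 8, -20, 56, -168, …
Change of var in L_f (x↦r) gives L₀.
L = -4 + (1 + 10·x + 9·x^2)·Dx  (order 1).
h: a_k = 2, 8, -24, 104, -568, 3528, -23640, …
ICs: h(0) = 2.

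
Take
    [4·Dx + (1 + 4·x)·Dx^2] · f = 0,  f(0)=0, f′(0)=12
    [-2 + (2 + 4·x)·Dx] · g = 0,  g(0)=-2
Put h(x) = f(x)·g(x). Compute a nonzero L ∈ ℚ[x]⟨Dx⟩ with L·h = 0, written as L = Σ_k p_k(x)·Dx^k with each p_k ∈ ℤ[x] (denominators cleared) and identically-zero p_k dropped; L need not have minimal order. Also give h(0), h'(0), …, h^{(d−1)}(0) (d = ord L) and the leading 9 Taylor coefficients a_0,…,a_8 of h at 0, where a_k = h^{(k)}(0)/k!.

L = (-1 + 4·x) + (2 + 4·x)·Dx + (1 + 8·x + 20·x^2 + 16·x^3)·Dx^2  (order 2).
h: a_k = 0, -24, 24, -68, 220, -3709/5, 12801/5, -629127/70, 2238717/70, …
ICs: h(0) = 0, h′(0) = -24.

f: a_k = 0, 12, -24, 64, -192, 3072/5, -2048, 49152/7, -24576, …
g: a_k = -2, -2, 1, -1, 5/4, -7/4, 21/8, -33/8, 429/64, …
Product ⇒ symmetric product L₀, ord ≤ 2.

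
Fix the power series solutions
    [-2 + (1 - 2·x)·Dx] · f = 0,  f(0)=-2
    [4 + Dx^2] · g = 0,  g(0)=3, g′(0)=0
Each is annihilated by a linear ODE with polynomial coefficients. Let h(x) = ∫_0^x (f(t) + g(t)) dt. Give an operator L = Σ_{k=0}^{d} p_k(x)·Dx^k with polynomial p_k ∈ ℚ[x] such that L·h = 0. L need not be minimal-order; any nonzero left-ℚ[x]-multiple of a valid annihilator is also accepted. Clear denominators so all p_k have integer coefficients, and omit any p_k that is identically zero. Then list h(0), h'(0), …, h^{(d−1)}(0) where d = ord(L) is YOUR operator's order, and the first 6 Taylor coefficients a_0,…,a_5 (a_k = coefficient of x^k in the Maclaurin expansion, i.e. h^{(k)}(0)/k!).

L = (56 - 32·x + 32·x^2)·Dx + (-12 + 40·x - 48·x^2 + 32·x^3)·Dx^2 + (14 - 8·x + 8·x^2)·Dx^3 + (-3 + 10·x - 12·x^2 + 8·x^3)·Dx^4  (order 4).
h: a_k = 0, 1, -2, -14/3, -4, -6, …
ICs: h(0) = 0, h′(0) = 1, h′′(0) = -4, h′′′(0) = -28.

f: a_k = -2, -4, -8, -16, -32, -64, …
g: a_k = 3, 0, -6, 0, 2, 0, …
L₀ := lclm(L_f,L_g); ord L₀ ≤ 1+2.
Integrate: L := L₀·Dx.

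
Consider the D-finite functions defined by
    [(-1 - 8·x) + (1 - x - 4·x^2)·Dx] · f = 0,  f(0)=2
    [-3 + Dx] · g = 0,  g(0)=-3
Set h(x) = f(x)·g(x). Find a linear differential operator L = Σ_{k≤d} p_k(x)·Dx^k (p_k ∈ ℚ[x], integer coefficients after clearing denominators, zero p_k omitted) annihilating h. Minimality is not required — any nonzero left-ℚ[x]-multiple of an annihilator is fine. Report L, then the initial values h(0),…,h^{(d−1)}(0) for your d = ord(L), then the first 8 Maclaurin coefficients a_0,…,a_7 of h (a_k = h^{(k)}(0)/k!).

f: a_k = 2, 2, 10, 18, 58, 130, 362, 882, …
g: a_k = -3, -9, -27/2, -27/2, -81/8, -243/40, -243/80, -729/560, …
L₀ := L_f ⊗_s L_g (sym. prod.), ord ≤ 1.
L = (4 + 5·x - 12·x^2) + (-1 + x + 4·x^2)·Dx  (order 1).
h: a_k = -6, -24, -75, -198, -2073/4, -6612/5, -136059/40, -243423/28, …
ICs: h(0) = -6.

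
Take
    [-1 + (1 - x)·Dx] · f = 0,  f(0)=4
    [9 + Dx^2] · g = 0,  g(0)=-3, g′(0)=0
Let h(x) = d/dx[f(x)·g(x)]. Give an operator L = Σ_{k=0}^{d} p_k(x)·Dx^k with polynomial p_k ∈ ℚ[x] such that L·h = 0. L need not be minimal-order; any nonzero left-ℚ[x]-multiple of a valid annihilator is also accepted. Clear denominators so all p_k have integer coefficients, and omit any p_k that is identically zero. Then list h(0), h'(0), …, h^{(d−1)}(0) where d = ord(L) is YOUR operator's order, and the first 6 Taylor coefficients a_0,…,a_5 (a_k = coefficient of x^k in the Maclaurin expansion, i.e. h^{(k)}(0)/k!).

L = (7 - 18·x + 9·x^2) + (-2 + 2·x)·Dx + (1 - 2·x + x^2)·Dx^2  (order 2).
h: a_k = -12, 84, 126, 6, 15/2, 819/10, …
ICs: h(0) = -12, h′(0) = 84.

f: a_k = 4, 4, 4, 4, 4, 4, …
g: a_k = -3, 0, 27/2, 0, -81/8, 0, …
f·g: L₀ = L_f ⊗_s L_g, ord ≤ 1·2.
Differentiate: ansatz ord ≤ ord L₀ ⇒ L.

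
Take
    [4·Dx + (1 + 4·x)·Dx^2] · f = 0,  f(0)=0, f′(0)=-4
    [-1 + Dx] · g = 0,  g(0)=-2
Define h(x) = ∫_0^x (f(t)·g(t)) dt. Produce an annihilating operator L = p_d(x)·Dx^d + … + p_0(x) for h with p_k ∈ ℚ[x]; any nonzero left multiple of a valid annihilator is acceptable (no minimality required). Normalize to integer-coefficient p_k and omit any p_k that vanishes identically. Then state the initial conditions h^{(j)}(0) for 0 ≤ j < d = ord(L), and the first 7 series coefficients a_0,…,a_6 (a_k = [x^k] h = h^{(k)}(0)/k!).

L = (-3 + 4·x)·Dx + (2 - 8·x)·Dx^2 + (1 + 4·x)·Dx^3  (order 3).
h: a_k = 0, 0, 4, -8/3, 23/3, -92/5, 501/10, …
ICs: h(0) = 0, h′(0) = 0, h′′(0) = 8.

f: a_k = 0, -4, 8, -64/3, 64, -1024/5, 2048/3, …
g: a_k = -2, -2, -1, -1/3, -1/12, -1/60, -1/360, …
h₀=f·g: eliminate ⇒ L₀, order ≤ 2·1.
Integrate: L := L₀·Dx.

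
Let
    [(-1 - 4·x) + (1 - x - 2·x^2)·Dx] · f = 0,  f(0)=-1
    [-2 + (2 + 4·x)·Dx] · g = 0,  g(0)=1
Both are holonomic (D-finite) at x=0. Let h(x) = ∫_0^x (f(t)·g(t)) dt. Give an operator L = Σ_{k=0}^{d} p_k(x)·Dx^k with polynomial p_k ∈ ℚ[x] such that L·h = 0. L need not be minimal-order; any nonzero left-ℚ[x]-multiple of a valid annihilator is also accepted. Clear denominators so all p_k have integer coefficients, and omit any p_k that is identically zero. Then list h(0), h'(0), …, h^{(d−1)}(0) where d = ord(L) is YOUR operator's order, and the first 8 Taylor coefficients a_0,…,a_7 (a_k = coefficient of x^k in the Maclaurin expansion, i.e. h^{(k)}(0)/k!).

L = (2 + 5·x + 6·x^2)·Dx + (-1 - x + 4·x^2 + 4·x^3)·Dx^2  (order 2).
h: a_k = 0, -1, -1, -7/6, -2, -23/8, -125/24, -939/112, …
ICs: h(0) = 0, h′(0) = -1.

f: a_k = -1, -1, -3, -5, -11, -21, -43, -85, …
g: a_k = 1, 1, -1/2, 1/2, -5/8, 7/8, -21/16, 33/16, …
Sym-product of L_f,L_g gives L₀ (≤ ord 1).
h=∫₀ˣh₀: take L = L₀·Dx.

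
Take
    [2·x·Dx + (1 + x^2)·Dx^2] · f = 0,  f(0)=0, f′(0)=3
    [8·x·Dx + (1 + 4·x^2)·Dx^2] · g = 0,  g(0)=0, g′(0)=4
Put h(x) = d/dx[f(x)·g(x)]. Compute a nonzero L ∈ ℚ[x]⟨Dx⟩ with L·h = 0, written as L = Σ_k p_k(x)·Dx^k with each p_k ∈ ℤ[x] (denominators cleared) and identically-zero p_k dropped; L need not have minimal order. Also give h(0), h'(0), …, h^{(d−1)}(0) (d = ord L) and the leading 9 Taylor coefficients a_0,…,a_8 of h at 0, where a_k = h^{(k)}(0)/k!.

L = (-96·x - 800·x^3 - 1024·x^5 + 640·x^7 + 1536·x^9) + (-20 - 412·x^2 - 1440·x^4 - 896·x^6 + 2240·x^8 + 2304·x^10)·Dx + (-40·x - 280·x^3 - 480·x^5 + 272·x^7 + 1280·x^9 + 768·x^11)·Dx^2 + (-1 - 10·x^2 - 29·x^4 + 116·x^8 + 160·x^10 + 64·x^12)·Dx^3  (order 3).
h: a_k = 0, 24, 0, -80, 0, 1384/5, 0, -7136/7, 0, …
ICs: h(0) = 0, h′(0) = 24, h′′(0) = 0.

f: a_k = 0, 3, 0, -1, 0, 3/5, 0, -3/7, 0, …
g: a_k = 0, 4, 0, -16/3, 0, 64/5, 0, -256/7, 0, …
Product ⇒ symmetric product L₀, ord ≤ 4.
Derive L from L₀ (diff closure).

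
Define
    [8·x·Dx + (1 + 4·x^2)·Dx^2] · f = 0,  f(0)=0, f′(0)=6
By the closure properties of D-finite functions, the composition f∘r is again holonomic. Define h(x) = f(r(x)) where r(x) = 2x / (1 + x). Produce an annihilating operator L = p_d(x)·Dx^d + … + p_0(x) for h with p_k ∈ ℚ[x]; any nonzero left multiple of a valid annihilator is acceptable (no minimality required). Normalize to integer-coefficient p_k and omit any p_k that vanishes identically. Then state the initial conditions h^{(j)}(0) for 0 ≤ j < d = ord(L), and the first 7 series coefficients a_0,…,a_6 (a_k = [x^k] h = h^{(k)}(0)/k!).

f: a_k = 0, 6, 0, -8, 0, 96/5, 0, …
Substitute x→r, Dx→(1/r')Dx; clear ⇒ L₀.
L = (2 + 34·x)·Dx + (1 + 2·x + 17·x^2)·Dx^2  (order 2).
h: a_k = 0, 12, -12, -52, 180, 1212/5, -2444, …
ICs: h(0) = 0, h′(0) = 12.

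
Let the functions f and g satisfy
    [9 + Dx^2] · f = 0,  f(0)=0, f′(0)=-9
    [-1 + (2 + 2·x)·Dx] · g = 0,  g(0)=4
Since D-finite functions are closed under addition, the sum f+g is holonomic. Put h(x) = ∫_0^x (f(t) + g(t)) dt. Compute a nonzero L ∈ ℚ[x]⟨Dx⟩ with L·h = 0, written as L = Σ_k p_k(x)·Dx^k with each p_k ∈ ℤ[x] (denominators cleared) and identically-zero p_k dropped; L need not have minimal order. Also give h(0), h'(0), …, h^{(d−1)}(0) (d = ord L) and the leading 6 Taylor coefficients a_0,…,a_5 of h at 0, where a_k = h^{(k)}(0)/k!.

L = (-351 - 648·x - 324·x^2)·Dx + (630 + 1926·x + 1944·x^2 + 648·x^3)·Dx^2 + (-39 - 72·x - 36·x^2)·Dx^3 + (70 + 214·x + 216·x^2 + 72·x^3)·Dx^4  (order 4).
h: a_k = 0, 4, -7/2, -1/6, 55/16, -1/32, …
ICs: h(0) = 0, h′(0) = 4, h′′(0) = -7, h′′′(0) = -1.

f: a_k = 0, -9, 0, 27/2, 0, -243/40, …
g: a_k = 4, 2, -1/2, 1/4, -5/32, 7/64, …
Weyl lclm of L_f,L_g ⇒ L₀ (ord ≤ 3).
Integrate: L := L₀·Dx.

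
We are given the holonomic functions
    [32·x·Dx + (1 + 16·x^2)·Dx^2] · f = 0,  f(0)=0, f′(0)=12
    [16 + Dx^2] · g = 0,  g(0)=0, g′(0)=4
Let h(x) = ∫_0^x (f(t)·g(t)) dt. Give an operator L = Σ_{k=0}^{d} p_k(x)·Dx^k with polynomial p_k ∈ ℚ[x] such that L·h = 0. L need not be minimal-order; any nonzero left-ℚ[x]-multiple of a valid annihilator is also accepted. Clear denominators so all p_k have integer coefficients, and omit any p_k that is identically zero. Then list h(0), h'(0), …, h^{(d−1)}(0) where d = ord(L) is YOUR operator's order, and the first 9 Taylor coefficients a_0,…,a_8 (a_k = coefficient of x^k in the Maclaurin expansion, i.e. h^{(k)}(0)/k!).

f: a_k = 0, 12, 0, -64, 0, 3072/5, 0, -49152/7, 0, …
g: a_k = 0, 4, 0, -32/3, 0, 128/15, 0, -1024/315, 0, …
f·g: L₀ = L_f ⊗_s L_g, ord ≤ 2·2.
h=∫₀ˣh₀: take L = L₀·Dx.
L = (1280 + 53248·x^2 + 360448·x^4 + 2097152·x^6 + 8388608·x^8)·Dx + (1536·x + 40960·x^3 + 393216·x^5 + 2097152·x^7)·Dx^2 + (96 + 4096·x^2 + 36864·x^4 + 262144·x^6 + 1048576·x^8)·Dx^3 + (96·x + 2560·x^3 + 24576·x^5 + 131072·x^7)·Dx^4 + (1 + 48·x^2 + 896·x^4 + 8192·x^6 + 32768·x^8)·Dx^5  (order 5).
h: a_k = 0, 0, 0, 16, 0, -384/5, 0, 9728/21, 0, …
ICs: h(0) = 0, h′(0) = 0, h′′(0) = 0, h′′′(0) = 96, h′′′′(0) = 0.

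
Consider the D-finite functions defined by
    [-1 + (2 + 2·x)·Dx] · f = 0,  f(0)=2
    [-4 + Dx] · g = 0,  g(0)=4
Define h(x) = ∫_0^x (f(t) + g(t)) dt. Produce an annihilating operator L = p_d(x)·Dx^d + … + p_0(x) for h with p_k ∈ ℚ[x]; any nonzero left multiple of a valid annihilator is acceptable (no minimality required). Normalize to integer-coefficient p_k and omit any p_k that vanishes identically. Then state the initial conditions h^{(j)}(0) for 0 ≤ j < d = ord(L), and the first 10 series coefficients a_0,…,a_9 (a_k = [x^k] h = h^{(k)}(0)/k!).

L = (36 + 32·x)·Dx + (-65 - 128·x - 64·x^2)·Dx^2 + (14 + 30·x + 16·x^2)·Dx^3  (order 3).
h: a_k = 0, 6, 17/2, 127/12, 1027/96, 8177/960, 65641/11520, 523343/161280, 4204699/2580480, 33419297/46448640, …
ICs: h(0) = 0, h′(0) = 6, h′′(0) = 17.

f: a_k = 2, 1, -1/4, 1/8, -5/64, 7/128, -21/512, 33/1024, -429/16384, 715/32768, …
g: a_k = 4, 16, 32, 128/3, 128/3, 512/15, 1024/45, 4096/315, 2048/315, 8192/2835, …
f+g: L₀ = lclm(L_f,L_g), ord ≤ 1+1.
∫: right-multiply L₀ by Dx.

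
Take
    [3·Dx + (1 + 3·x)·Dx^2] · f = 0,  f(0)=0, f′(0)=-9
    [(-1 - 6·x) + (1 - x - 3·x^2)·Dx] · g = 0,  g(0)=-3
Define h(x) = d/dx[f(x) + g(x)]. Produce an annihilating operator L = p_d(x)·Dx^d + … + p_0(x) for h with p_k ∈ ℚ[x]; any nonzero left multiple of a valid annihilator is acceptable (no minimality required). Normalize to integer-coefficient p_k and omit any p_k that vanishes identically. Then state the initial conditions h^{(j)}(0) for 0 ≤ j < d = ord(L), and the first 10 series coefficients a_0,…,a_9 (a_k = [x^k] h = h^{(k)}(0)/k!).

f: a_k = 0, -9, 27/2, -27, 243/4, -729/5, 729/2, -6561/7, 19683/8, -6561, …
g: a_k = -3, -3, -12, -21, -57, -120, -291, -651, -1524, -3477, …
Weyl lclm of L_f,L_g ⇒ L₀ (ord ≤ 3).
h₀' ⇒ L via d/dx closure of L₀.
L = (-270 - 1422·x - 3780·x^2 - 2916·x^3 - 2916·x^4) + (-24 - 468·x - 2736·x^2 - 5616·x^3 - 5994·x^4 - 4860·x^5)·Dx + (11 + 79·x + 129·x^2 - 171·x^3 - 783·x^4 - 1377·x^5 - 972·x^6)·Dx^2  (order 2).
h: a_k = -12, 3, -144, 15, -1329, 441, -11118, 7491, -90342, 96657, …
ICs: h(0) = -12, h′(0) = 3.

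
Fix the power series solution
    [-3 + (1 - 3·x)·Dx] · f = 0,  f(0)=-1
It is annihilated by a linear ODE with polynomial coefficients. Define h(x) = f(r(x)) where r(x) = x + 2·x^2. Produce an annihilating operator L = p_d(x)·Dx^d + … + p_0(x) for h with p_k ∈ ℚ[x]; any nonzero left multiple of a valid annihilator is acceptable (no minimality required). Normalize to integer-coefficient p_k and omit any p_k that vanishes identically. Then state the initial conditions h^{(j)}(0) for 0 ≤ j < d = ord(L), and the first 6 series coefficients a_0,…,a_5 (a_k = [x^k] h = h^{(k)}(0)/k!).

L = (3 + 12·x) + (-1 + 3·x + 6·x^2)·Dx  (order 1).
h: a_k = -1, -3, -15, -63, -279, -1215, …
ICs: h(0) = -1.

f: a_k = -1, -3, -9, -27, -81, -243, …
f∘r: x↦r, Dx↦Dx/r' in L_f ⇒ L₀.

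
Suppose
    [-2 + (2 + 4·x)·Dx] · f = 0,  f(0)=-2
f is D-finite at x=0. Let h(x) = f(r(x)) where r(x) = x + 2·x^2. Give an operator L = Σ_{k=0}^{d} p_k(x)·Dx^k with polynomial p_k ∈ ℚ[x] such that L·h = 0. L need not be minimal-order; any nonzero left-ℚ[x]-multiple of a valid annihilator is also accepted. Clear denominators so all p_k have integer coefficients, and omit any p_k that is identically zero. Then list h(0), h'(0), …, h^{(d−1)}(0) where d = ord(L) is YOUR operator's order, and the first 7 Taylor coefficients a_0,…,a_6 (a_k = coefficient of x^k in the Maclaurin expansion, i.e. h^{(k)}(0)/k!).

L = (-1 - 4·x) + (1 + 2·x + 4·x^2)·Dx  (order 1).
h: a_k = -2, -2, -3, 3, -3/4, -15/4, 57/8, …
ICs: h(0) = -2.

f: a_k = -2, -2, 1, -1, 5/4, -7/4, 21/8, …
h₀=f(r): pull back L_f along r ⇒ L₀.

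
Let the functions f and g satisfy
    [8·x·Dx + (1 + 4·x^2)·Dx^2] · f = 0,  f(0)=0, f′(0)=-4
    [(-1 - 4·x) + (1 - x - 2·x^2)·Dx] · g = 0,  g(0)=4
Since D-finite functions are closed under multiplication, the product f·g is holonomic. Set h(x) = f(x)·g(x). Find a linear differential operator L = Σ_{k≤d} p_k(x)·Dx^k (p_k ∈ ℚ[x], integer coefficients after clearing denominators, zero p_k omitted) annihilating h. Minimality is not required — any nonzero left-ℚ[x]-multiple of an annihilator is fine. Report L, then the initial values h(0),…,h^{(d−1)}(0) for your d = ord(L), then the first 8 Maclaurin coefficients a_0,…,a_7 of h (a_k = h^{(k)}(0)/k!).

f: a_k = 0, -4, 0, 16/3, 0, -64/5, 0, 256/7, …
g: a_k = 4, 4, 12, 20, 44, 84, 172, 340, …
Sym-product of L_f,L_g gives L₀ (≤ ord 2).
L = (4 + 8·x + 48·x^2) + (2 + 16·x^2 + 48·x^3)·Dx + (-1 + x - 2·x^2 + 4·x^3 + 8·x^4)·Dx^2  (order 2).
h: a_k = 0, -16, -16, -80/3, -176/3, -816/5, -4208/15, -48368/105, …
ICs: h(0) = 0, h′(0) = -16.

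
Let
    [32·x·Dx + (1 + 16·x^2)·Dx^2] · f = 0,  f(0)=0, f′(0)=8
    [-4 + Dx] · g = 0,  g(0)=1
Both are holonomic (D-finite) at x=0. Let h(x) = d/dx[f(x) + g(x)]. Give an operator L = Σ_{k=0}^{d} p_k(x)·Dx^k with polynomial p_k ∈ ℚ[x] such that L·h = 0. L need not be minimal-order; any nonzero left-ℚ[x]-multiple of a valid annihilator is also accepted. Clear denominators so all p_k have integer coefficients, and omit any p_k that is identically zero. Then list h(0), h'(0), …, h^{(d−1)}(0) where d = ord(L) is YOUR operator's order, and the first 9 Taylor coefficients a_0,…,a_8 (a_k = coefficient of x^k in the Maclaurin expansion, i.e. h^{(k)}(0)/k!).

L = (32 - 256·x - 512·x^2) + (-12 + 48·x + 64·x^2 - 256·x^3)·Dx + (1 + 4·x + 16·x^2 + 64·x^3)·Dx^2  (order 2).
h: a_k = 12, 16, -96, 128/3, 6272/3, 512/15, -1473536/45, 4096/315, 165152768/315, …
ICs: h(0) = 12, h′(0) = 16.

f: a_k = 0, 8, 0, -128/3, 0, 2048/5, 0, -32768/7, 0, …
g: a_k = 1, 4, 8, 32/3, 32/3, 128/15, 256/45, 1024/315, 512/315, …
Sum ⇒ L₀ = lclm(L_f,L_g) in ℚ(x)⟨Dx⟩.
h=h₀': d/dx-closure on L₀ ⇒ L.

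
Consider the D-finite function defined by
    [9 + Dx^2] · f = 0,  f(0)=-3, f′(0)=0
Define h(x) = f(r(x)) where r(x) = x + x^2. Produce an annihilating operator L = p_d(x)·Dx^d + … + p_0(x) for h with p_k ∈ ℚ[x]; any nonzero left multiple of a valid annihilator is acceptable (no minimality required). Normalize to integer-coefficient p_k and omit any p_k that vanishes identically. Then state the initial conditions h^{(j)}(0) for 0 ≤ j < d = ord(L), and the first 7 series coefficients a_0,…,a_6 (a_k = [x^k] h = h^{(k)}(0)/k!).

f: a_k = -3, 0, 27/2, 0, -81/8, 0, 243/80, …
L₀ from L_f via x↦r, Dx↦r'^{-1}Dx.
L = (9 + 54·x + 108·x^2 + 72·x^3) - 2·Dx + (1 + 2·x)·Dx^2  (order 2).
h: a_k = -3, 0, 27/2, 27, 27/8, -81/2, -4617/80, …
ICs: h(0) = -3, h′(0) = 0.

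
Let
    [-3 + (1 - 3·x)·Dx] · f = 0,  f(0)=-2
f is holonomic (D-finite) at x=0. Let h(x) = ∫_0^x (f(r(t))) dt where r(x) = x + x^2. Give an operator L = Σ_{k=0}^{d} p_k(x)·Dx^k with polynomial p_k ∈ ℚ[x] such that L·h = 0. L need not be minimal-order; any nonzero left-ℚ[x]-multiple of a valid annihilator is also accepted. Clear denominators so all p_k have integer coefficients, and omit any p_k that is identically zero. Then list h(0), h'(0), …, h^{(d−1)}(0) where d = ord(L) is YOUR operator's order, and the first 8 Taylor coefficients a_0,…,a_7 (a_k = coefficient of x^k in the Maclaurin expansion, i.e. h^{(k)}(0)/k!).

L = (3 + 6·x)·Dx + (-1 + 3·x + 3·x^2)·Dx^2  (order 2).
h: a_k = 0, -2, -3, -8, -45/2, -342/5, -216, -702, …
ICs: h(0) = 0, h′(0) = -2.

f: a_k = -2, -6, -18, -54, -162, -486, -1458, -4374, …
Change of var in L_f (x↦r) gives L₀.
∫: right-multiply L₀ by Dx.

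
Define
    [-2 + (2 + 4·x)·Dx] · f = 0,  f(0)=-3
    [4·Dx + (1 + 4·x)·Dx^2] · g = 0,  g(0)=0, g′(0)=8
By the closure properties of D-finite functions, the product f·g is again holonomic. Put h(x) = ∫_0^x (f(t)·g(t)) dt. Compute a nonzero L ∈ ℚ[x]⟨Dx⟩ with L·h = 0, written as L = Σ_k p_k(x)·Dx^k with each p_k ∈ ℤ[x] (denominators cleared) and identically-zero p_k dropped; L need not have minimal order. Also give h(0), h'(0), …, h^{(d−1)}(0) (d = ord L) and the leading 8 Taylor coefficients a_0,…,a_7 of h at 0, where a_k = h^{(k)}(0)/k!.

L = (-1 + 4·x)·Dx + (2 + 4·x)·Dx^2 + (1 + 8·x + 20·x^2 + 16·x^3)·Dx^3  (order 3).
h: a_k = 0, 0, -12, 8, -17, 44, -3709/30, 12801/35, …
ICs: h(0) = 0, h′(0) = 0, h′′(0) = -24.

f: a_k = -3, -3, 3/2, -3/2, 15/8, -21/8, 63/16, -99/16, …
g: a_k = 0, 8, -16, 128/3, -128, 2048/5, -4096/3, 32768/7, …
Sym-product of L_f,L_g gives L₀ (≤ ord 2).
h=∫h₀ ⇒ L = L₀·Dx.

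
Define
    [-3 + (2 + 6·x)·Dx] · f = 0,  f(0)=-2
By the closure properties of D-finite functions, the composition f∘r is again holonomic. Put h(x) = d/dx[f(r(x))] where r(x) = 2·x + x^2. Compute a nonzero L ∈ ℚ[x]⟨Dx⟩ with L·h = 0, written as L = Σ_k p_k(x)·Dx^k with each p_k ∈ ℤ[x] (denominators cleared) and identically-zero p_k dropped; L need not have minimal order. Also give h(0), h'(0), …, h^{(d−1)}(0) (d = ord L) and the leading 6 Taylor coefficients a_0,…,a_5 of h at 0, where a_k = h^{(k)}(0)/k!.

f: a_k = -2, -3, 9/4, -27/8, 405/64, -1701/128, …
f∘r: x↦r, Dx↦Dx/r' in L_f ⇒ L₀.
Differentiate: ansatz ord ≤ ord L₀ ⇒ L.
L = -2 + (-1 - 7·x - 9·x^2 - 3·x^3)·Dx  (order 1).
h: a_k = -6, 12, -54, 252, -1215, 5994, …
ICs: h(0) = -6.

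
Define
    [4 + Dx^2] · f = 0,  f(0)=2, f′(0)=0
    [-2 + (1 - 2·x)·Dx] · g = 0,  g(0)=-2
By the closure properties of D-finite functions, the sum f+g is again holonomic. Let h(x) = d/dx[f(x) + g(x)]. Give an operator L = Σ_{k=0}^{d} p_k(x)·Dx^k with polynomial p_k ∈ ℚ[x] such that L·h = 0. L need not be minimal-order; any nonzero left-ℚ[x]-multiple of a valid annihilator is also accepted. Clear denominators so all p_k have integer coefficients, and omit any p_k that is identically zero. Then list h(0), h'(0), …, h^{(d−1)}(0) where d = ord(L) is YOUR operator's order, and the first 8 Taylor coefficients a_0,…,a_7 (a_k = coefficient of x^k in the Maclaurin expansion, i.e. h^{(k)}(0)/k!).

L = (208 - 64·x + 64·x^2) + (-28 + 72·x - 48·x^2 + 32·x^3)·Dx + (52 - 16·x + 16·x^2)·Dx^2 + (-7 + 18·x - 12·x^2 + 8·x^3)·Dx^3  (order 3).
h: a_k = -4, -24, -48, -368/3, -320, -11536/15, -1792, -1290208/315, …
ICs: h(0) = -4, h′(0) = -24, h′′(0) = -96.

f: a_k = 2, 0, -4, 0, 4/3, 0, -8/45, 0, …
g: a_k = -2, -4, -8, -16, -32, -64, -128, -256, …
h₀=f+g: left-lcm gives L₀, ord ≤ 3.
h₀' ⇒ L via d/dx closure of L₀.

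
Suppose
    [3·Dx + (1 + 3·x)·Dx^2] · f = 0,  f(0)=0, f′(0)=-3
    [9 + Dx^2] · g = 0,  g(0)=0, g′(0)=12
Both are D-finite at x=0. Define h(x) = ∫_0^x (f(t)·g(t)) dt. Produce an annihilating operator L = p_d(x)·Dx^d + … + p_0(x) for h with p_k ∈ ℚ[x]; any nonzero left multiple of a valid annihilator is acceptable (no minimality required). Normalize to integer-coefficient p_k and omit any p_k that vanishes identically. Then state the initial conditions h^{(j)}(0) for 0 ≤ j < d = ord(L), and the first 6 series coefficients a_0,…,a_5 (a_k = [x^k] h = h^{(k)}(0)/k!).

L = (-81 + 486·x + 4617·x^2 + 11664·x^3 + 8748·x^4)·Dx + (36 + 540·x + 1944·x^2 + 1944·x^3)·Dx^2 + (180·x + 1134·x^2 + 2592·x^3 + 1944·x^4)·Dx^3 + (4 + 60·x + 216·x^2 + 216·x^3)·Dx^4 + (1 + 14·x + 69·x^2 + 144·x^3 + 108·x^4)·Dx^5  (order 5).
h: a_k = 0, 0, 0, -12, 27/2, -54/5, …
ICs: h(0) = 0, h′(0) = 0, h′′(0) = 0, h′′′(0) = -72, h′′′′(0) = 324.

f: a_k = 0, -3, 9/2, -9, 81/4, -243/5, …
g: a_k = 0, 12, 0, -18, 0, 81/10, …
L₀ := L_f ⊗_s L_g (sym. prod.), ord ≤ 4.
Integrate: L := L₀·Dx.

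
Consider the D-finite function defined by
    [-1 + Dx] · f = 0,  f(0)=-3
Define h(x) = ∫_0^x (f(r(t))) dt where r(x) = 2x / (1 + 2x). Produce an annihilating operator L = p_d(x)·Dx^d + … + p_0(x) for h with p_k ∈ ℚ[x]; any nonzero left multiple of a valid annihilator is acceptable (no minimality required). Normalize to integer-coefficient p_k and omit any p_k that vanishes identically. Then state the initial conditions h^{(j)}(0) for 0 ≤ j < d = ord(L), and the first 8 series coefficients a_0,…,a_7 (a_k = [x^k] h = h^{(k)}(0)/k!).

L = -2·Dx + (1 + 4·x + 4·x^2)·Dx^2  (order 2).
h: a_k = 0, -3, -3, 2, -1, -2/5, 38/15, -604/105, …
ICs: h(0) = 0, h′(0) = -3.

f: a_k = -3, -3, -3/2, -1/2, -1/8, -1/40, -1/240, -1/1680, …
f∘r: x↦r, Dx↦Dx/r' in L_f ⇒ L₀.
∫: right-multiply L₀ by Dx.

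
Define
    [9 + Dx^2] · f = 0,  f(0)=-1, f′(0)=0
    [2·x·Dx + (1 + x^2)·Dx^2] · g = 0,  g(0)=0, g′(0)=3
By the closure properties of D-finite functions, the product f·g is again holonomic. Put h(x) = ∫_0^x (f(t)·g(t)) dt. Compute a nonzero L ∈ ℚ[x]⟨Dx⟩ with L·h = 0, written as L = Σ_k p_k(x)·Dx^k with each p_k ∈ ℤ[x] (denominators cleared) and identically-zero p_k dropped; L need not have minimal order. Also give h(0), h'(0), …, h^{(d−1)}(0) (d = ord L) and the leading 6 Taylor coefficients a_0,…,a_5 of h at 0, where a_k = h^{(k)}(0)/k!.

L = (1170 + 3834·x^2 + 4779·x^4 + 2916·x^6 + 729·x^8)·Dx + (396·x + 1044·x^3 + 972·x^5 + 324·x^7)·Dx^2 + (220 + 768·x^2 + 1026·x^4 + 648·x^6 + 162·x^8)·Dx^3 + (44·x + 116·x^3 + 108·x^5 + 36·x^7)·Dx^4 + (10 + 38·x^2 + 55·x^4 + 36·x^6 + 9·x^8)·Dx^5  (order 5).
h: a_k = 0, 0, -3/2, 0, 29/8, 0, …
ICs: h(0) = 0, h′(0) = 0, h′′(0) = -3, h′′′(0) = 0, h′′′′(0) = 87.

f: a_k = -1, 0, 9/2, 0, -27/8, 0, …
g: a_k = 0, 3, 0, -1, 0, 3/5, …
f·g: L₀ = L_f ⊗_s L_g, ord ≤ 2·2.
∫: right-multiply L₀ by Dx.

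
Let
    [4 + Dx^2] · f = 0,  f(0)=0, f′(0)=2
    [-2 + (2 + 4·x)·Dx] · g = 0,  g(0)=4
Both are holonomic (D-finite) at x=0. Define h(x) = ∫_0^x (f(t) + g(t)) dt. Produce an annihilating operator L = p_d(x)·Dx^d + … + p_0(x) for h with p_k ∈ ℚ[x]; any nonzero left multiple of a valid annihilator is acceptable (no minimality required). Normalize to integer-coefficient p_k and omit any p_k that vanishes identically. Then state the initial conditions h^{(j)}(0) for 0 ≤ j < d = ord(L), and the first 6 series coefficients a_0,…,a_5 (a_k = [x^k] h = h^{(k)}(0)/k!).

L = (-28 - 64·x - 64·x^2)·Dx + (12 + 88·x + 192·x^2 + 128·x^3)·Dx^2 + (-7 - 16·x - 16·x^2)·Dx^3 + (3 + 22·x + 48·x^2 + 32·x^3)·Dx^4  (order 4).
h: a_k = 0, 4, 3, -2/3, 1/6, -1/2, …
ICs: h(0) = 0, h′(0) = 4, h′′(0) = 6, h′′′(0) = -4.

f: a_k = 0, 2, 0, -4/3, 0, 4/15, …
g: a_k = 4, 4, -2, 2, -5/2, 7/2, …
h₀=f+g: left-lcm gives L₀, ord ≤ 3.
Integrate: L := L₀·Dx.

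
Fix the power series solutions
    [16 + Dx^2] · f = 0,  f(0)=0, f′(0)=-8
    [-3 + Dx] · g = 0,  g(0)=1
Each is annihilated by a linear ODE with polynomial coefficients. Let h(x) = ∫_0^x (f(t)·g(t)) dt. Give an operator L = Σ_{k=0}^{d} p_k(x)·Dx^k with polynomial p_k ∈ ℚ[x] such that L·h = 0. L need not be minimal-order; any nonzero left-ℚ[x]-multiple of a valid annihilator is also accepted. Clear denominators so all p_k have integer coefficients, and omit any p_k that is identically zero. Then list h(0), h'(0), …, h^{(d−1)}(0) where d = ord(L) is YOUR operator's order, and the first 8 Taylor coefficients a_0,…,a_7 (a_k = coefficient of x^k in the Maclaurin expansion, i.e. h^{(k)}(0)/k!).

f: a_k = 0, -8, 0, 64/3, 0, -256/15, 0, 2048/315, …
g: a_k = 1, 3, 9/2, 9/2, 27/8, 81/40, 81/80, 243/560, …
L₀ := L_f ⊗_s L_g (sym. prod.), ord ≤ 2.
Integrate: L := L₀·Dx.
L = 25·Dx - 6·Dx^2 + Dx^3  (order 3).
h: a_k = 0, 0, -4, -8, -11/3, 28/5, 779/90, 143/35, …
ICs: h(0) = 0, h′(0) = 0, h′′(0) = -8.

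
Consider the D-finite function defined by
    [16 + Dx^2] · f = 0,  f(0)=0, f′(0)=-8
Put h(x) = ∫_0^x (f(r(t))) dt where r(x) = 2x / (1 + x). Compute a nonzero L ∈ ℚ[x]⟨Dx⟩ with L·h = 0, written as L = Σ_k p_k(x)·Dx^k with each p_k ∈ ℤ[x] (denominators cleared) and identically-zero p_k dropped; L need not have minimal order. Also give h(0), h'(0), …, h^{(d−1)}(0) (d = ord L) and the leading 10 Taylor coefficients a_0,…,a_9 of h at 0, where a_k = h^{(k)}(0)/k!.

f: a_k = 0, -8, 0, 64/3, 0, -256/15, 0, 2048/315, 0, -4096/2835, …
Substitute x→r, Dx→(1/r')Dx; clear ⇒ L₀.
Integrate: L := L₀·Dx.
L = 64·Dx + (2 + 6·x + 6·x^2 + 2·x^3)·Dx^2 + (1 + 4·x + 6·x^2 + 4·x^3 + x^4)·Dx^3  (order 3).
h: a_k = 0, 0, -8, 16/3, 116/3, -496/5, 3464/45, 1040/7, -189622/315, 437456/405, …
ICs: h(0) = 0, h′(0) = 0, h′′(0) = -16.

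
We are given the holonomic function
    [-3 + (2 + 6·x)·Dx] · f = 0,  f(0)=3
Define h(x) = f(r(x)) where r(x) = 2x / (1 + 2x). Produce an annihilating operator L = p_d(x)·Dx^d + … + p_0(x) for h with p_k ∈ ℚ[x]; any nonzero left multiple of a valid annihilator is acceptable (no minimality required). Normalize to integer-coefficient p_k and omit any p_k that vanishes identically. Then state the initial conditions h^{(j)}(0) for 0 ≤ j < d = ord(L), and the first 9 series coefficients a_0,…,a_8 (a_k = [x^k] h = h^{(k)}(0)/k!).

f: a_k = 3, 9/2, -27/8, 81/16, -1215/128, 5103/256, -45927/1024, 216513/2048, -8444007/32768, …
Substitute x→r, Dx→(1/r')Dx; clear ⇒ L₀.
L = -3 + (1 + 10·x + 16·x^2)·Dx  (order 1).
h: a_k = 3, 9, -63/2, 261/2, -5031/8, 27207/8, -318915/16, 1975005/16, -101709495/128, …
ICs: h(0) = 3.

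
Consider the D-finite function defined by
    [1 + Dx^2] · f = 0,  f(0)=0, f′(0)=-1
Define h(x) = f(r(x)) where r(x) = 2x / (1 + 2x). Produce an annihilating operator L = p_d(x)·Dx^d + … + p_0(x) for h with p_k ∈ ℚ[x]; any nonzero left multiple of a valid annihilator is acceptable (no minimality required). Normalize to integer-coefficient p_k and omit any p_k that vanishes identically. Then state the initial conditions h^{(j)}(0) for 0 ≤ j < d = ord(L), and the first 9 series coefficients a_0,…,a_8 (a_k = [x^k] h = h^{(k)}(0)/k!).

L = 4 + (4 + 24·x + 48·x^2 + 32·x^3)·Dx + (1 + 8·x + 24·x^2 + 32·x^3 + 16·x^4)·Dx^2  (order 2).
h: a_k = 0, -2, 4, -20/3, 8, -4/15, -40, 55448/315, -25456/45, …
ICs: h(0) = 0, h′(0) = -2.

f: a_k = 0, -1, 0, 1/6, 0, -1/120, 0, 1/5040, 0, …
L₀ from L_f via x↦r, Dx↦r'^{-1}Dx.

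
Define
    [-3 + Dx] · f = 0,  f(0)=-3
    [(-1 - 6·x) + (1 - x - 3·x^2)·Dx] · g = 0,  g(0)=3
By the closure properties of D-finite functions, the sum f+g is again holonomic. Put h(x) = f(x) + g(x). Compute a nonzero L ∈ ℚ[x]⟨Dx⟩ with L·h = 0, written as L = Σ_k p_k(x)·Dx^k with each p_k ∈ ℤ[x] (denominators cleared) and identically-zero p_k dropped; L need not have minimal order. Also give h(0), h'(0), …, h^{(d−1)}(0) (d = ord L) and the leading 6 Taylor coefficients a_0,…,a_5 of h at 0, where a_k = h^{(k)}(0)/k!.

f: a_k = -3, -9, -27/2, -27/2, -81/8, -243/40, …
g: a_k = 3, 3, 12, 21, 57, 120, …
Weyl lclm of L_f,L_g ⇒ L₀ (ord ≤ 2).
L = (15 + 9·x + 243·x^2 + 162·x^3) + (1 - 36·x - 99·x^2 + 54·x^3 + 81·x^4)·Dx + (-2 + 11·x + 6·x^2 - 36·x^3 - 27·x^4)·Dx^2  (order 2).
h: a_k = 0, -6, -3/2, 15/2, 375/8, 4557/40, …
ICs: h(0) = 0, h′(0) = -6.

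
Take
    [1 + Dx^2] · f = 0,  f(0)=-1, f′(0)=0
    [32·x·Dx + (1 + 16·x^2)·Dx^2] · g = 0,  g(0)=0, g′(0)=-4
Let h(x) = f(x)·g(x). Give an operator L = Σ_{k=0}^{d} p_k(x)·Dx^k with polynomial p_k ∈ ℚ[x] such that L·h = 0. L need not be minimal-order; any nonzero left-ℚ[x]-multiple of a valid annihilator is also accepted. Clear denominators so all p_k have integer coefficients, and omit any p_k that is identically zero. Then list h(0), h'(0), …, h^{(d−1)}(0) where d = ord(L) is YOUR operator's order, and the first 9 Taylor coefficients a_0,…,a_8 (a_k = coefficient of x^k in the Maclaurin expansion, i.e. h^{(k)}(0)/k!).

L = (1105 + 51776·x^2 + 22016·x^4 + 16384·x^6 + 65536·x^8) + (2112·x + 35840·x^3 + 49152·x^5 + 262144·x^7)·Dx + (1122 + 52352·x^2 + 27648·x^4 + 32768·x^6 + 131072·x^8)·Dx^2 + (2112·x + 35840·x^3 + 49152·x^5 + 262144·x^7)·Dx^3 + (17 + 576·x^2 + 5632·x^4 + 16384·x^6 + 65536·x^8)·Dx^4  (order 4).
h: a_k = 0, 4, 0, -70/3, 0, 6469/30, 0, -3079271/1260, 0, …
ICs: h(0) = 0, h′(0) = 4, h′′(0) = 0, h′′′(0) = -140.

f: a_k = -1, 0, 1/2, 0, -1/24, 0, 1/720, 0, -1/40320, …
g: a_k = 0, -4, 0, 64/3, 0, -1024/5, 0, 16384/7, 0, …
L₀ := L_f ⊗_s L_g (sym. prod.), ord ≤ 4.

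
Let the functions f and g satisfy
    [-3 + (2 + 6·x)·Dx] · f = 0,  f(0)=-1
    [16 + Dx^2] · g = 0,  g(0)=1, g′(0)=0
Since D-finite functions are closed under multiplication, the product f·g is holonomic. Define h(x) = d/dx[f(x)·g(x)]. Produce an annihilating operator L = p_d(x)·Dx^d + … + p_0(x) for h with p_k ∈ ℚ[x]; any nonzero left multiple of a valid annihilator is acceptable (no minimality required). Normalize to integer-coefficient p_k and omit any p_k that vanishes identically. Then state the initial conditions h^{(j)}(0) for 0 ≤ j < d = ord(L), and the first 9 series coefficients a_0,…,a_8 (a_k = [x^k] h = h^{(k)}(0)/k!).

f: a_k = -1, -3/2, 9/8, -27/16, 405/128, -1701/256, 15309/1024, -72171/2048, 2814669/32768, …
g: a_k = 1, 0, -8, 0, 32/3, 0, -256/45, 0, 512/315, …
Sym-product of L_f,L_g gives L₀ (≤ ord 2).
Derive L from L₀ (diff closure).
L = (9613 + 83712·x + 273024·x^2 + 442368·x^3 + 331776·x^4) + (-444 - 5940·x - 20736·x^2 - 20736·x^3)·Dx + (364 + 3720·x + 14796·x^2 + 27648·x^3 + 20736·x^4)·Dx^2  (order 2).
h: a_k = -3/2, 73/4, 495/16, -6337/96, -11705/256, 337609/7680, 1817053/30720, -82369729/1290240, 71482821/2293760, …
ICs: h(0) = -3/2, h′(0) = 73/4.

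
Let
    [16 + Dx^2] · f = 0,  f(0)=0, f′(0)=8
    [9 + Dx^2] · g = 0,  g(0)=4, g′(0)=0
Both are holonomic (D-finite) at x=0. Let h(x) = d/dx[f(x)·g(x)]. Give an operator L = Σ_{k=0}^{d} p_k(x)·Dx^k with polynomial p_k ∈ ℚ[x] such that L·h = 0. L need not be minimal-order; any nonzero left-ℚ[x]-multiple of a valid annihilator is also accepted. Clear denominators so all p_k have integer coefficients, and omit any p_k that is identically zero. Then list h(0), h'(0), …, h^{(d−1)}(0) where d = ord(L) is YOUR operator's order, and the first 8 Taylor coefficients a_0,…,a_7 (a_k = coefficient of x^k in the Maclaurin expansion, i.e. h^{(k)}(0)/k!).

f: a_k = 0, 8, 0, -64/3, 0, 256/15, 0, -2048/315, …
g: a_k = 4, 0, -18, 0, 27/2, 0, -81/20, 0, …
f·g: L₀ = L_f ⊗_s L_g, ord ≤ 2·2.
h₀' ⇒ L via d/dx closure of L₀.
L = 49 + 50·Dx^2 + Dx^4  (order 4).
h: a_k = 32, 0, -688, 0, 8404/3, 0, -205886/45, 0, …
ICs: h(0) = 32, h′(0) = 0, h′′(0) = -1376, h′′′(0) = 0.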